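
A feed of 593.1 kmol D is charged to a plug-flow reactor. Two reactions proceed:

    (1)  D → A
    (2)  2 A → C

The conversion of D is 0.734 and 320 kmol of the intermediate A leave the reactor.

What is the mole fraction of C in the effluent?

0.108

Conversion of D: D consumed = 1ξ₁ = 0.734 × 593.1 → ξ₁ = 435.3 kmol.
A balance: n_A = 0 + 1ξ₁ − 2ξ₂ = 320 → ξ₂ = (1·435.3 − 320)/2 = 57.67 kmol.
Outlet amounts (n = n₀ + Σ ν·ξ):
  D: 593.1 − 1(435.3) = 157.8
  A: 0 + 1(435.3) − 2(57.67) = 320
  C: 0 + 1(57.67) = 57.67
Total out = 535.4 kmol; y_C = 57.67 / 535.4 = 0.1077.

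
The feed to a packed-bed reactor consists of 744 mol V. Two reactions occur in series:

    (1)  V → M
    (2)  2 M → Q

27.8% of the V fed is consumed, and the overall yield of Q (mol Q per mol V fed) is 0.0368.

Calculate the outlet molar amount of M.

Conversion of V: V consumed = 1ξ₁ = 0.278 × 744 → ξ₁ = 206.8 mol.
Yield of Q: 1ξ₂ / 744 = 0.0368 → ξ₂ = 27.38 mol.
Outlet amounts (n = n₀ + Σ ν·ξ):
  V: 744 − 1(206.8) = 537.2
  M: 0 + 1(206.8) − 2(27.38) = 152.1
  Q: 0 + 1(27.38) = 27.38

152 mol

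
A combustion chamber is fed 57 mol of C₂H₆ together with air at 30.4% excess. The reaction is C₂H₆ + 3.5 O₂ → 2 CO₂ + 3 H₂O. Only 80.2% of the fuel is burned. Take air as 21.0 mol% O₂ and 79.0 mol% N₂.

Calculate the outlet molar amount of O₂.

100 mol

Stoichiometric O₂ = 3.5 × 57 = 199.5 mol; O₂ fed = 199.5 × 1.304 = 260.1 mol.
N₂ fed = 260.1 × 79/21 = 978.7 mol.
Fuel reacted = 0.802 × 57 → ξ = 45.71 mol.
Outlet (n = n₀ + ν ξ):
  C₂H₆: 57 − 1(45.71) = 11.29
  O₂: 260.1 − 3.5(45.71) = 100.1
  N₂: 978.7 (inert)
  CO₂: 0 + 2(45.71) = 91.43
  H₂O: 0 + 3(45.71) = 137.1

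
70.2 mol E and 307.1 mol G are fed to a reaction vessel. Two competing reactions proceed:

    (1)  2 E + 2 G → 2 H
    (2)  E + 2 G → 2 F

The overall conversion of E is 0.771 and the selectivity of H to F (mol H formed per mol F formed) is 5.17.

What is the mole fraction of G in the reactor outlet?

0.768

Conversion of E: E consumed = 0.771 × 70.2 = 54.12 mol = 2ξ₁ + 1ξ₂.
Selectivity: 2ξ₁ / (2ξ₂) = 5.17 → ξ₁ = 5.17 ξ₂.
Substitute: (2·5.17 + 1) ξ₂ = 54.12 → ξ₂ = 4.773 mol, ξ₁ = 24.68 mol.
Outlet amounts (n = n₀ + Σ ν·ξ):
  E: 70.2 − 2(24.68) − 1(4.773) = 16.08
  G: 307.1 − 2(24.68) − 2(4.773) = 248.2
  H: 0 + 2(24.68) = 49.35
  F: 0 + 2(4.773) = 9.546
Total out = 323.2 mol; y_G = 248.2 / 323.2 = 0.768.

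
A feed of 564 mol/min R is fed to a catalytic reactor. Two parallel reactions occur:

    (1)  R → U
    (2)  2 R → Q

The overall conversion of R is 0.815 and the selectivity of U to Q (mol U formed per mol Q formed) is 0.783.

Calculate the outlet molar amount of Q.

Conversion of R: R consumed = 0.815 × 564 = 459.7 mol/min = 1ξ₁ + 2ξ₂.
Selectivity: 1ξ₁ / (1ξ₂) = 0.783 → ξ₁ = 0.783 ξ₂.
Substitute: (1·0.783 + 2) ξ₂ = 459.7 → ξ₂ = 165.2 mol/min, ξ₁ = 129.3 mol/min.
Outlet amounts (n = n₀ + Σ ν·ξ):
  R: 564 − 1(129.3) − 2(165.2) = 104.3
  U: 0 + 1(129.3) = 129.3
  Q: 0 + 1(165.2) = 165.2

165 mol/min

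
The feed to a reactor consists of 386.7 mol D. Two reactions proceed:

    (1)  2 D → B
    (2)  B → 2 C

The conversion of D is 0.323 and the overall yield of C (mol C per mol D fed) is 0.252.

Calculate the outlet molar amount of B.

13.7 mol

Conversion of D: D consumed = 2ξ₁ = 0.323 × 386.7 → ξ₁ = 62.45 mol.
Yield of C: 2ξ₂ / 386.7 = 0.252 → ξ₂ = 48.72 mol.
Outlet amounts (n = n₀ + Σ ν·ξ):
  D: 386.7 − 2(62.45) = 261.8
  B: 0 + 1(62.45) − 1(48.72) = 13.73
  C: 0 + 2(48.72) = 97.45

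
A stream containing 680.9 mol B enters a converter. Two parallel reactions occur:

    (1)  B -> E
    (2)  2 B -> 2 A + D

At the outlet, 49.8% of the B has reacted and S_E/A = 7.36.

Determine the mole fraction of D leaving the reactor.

0.0289

Conversion of B: B consumed = 0.498 × 680.9 = 339.1 mol = 1ξ₁ + 2ξ₂.
Selectivity: 1ξ₁ / (2ξ₂) = 7.36 → ξ₁ = 14.72 ξ₂.
Substitute: (1·14.72 + 2) ξ₂ = 339.1 → ξ₂ = 20.28 mol, ξ₁ = 298.5 mol.
Outlet amounts (n = n₀ + Σ ν·ξ):
  B: 680.9 − 1(298.5) − 2(20.28) = 341.8
  E: 0 + 1(298.5) = 298.5
  A: 0 + 2(20.28) = 40.56
  D: 0 + 1(20.28) = 20.28
Total out = 701.2 mol; y_D = 20.28 / 701.2 = 0.02892.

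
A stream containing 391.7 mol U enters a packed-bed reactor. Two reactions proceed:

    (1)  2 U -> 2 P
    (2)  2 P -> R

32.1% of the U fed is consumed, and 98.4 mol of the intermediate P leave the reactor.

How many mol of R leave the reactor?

13.7 mol

Conversion of U: U consumed = 2ξ₁ = 0.321 × 391.7 → ξ₁ = 62.87 mol.
P balance: n_P = 0 + 2ξ₁ − 2ξ₂ = 98.4 → ξ₂ = (2·62.87 − 98.4)/2 = 13.67 mol.
Outlet amounts (n = n₀ + Σ ν·ξ):
  U: 391.7 − 2(62.87) = 266
  P: 0 + 2(62.87) − 2(13.67) = 98.4
  R: 0 + 1(13.67) = 13.67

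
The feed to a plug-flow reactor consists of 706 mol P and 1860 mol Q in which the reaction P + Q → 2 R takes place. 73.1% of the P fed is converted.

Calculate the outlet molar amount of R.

P reacted = 0.731 × 706 = 516.1 mol; ν_P = −1, so ξ = 516.1/1 = 516.1 mol.
Outlet amounts (n = n₀ + ν ξ):
  P: 706 − 1(516.1) = 189.9
  Q: 1860 − 1(516.1) = 1344
  R: 0 + 2(516.1) = 1032

1030 mol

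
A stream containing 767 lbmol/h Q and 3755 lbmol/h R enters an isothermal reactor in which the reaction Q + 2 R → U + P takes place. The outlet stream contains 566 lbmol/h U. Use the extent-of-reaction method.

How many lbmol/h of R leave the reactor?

2620 lbmol/h

For U: n = n₀ + 1ξ → 566 = 0 + 1ξ, giving ξ = 566 lbmol/h.
Outlet amounts (n = n₀ + ν ξ):
  Q: 767 − 1(566) = 201
  R: 3755 − 2(566) = 2623
  U: 0 + 1(566) = 566
  P: 0 + 1(566) = 566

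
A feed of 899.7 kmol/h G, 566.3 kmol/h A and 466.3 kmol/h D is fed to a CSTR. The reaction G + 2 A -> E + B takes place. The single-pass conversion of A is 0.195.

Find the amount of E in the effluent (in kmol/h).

55.2 kmol/h

A reacted = 0.195 × 566.3 = 110.4 kmol/h; ν_A = −2, so ξ = 110.4/2 = 55.21 kmol/h.
Outlet amounts (n = n₀ + ν ξ):
  G: 899.7 − 1(55.21) = 844.5
  A: 566.3 − 2(55.21) = 455.9
  E: 0 + 1(55.21) = 55.21
  B: 0 + 1(55.21) = 55.21
  D: 466.3 (inert)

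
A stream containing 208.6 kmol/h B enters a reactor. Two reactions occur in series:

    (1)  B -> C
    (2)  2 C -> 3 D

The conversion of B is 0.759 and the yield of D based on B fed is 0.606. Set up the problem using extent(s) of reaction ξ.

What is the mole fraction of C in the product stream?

Conversion of B: B consumed = 1ξ₁ = 0.759 × 208.6 → ξ₁ = 158.3 kmol/h.
Yield of D: 3ξ₂ / 208.6 = 0.606 → ξ₂ = 42.14 kmol/h.
Outlet amounts (n = n₀ + Σ ν·ξ):
  B: 208.6 − 1(158.3) = 50.27
  C: 0 + 1(158.3) − 2(42.14) = 74.05
  D: 0 + 3(42.14) = 126.4
Total out = 250.7 kmol/h; y_C = 74.05 / 250.7 = 0.2953.

0.295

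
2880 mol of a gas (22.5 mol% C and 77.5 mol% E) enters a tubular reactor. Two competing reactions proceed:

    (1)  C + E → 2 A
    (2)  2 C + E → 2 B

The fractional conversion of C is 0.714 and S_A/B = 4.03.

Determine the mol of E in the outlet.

Conversion of C: C consumed = 0.714 × 648 = 462.7 mol = 1ξ₁ + 2ξ₂.
Selectivity: 2ξ₁ / (2ξ₂) = 4.03 → ξ₁ = 4.03 ξ₂.
Substitute: (1·4.03 + 2) ξ₂ = 462.7 → ξ₂ = 76.73 mol, ξ₁ = 309.2 mol.
Outlet amounts (n = n₀ + Σ ν·ξ):
  C: 648 − 1(309.2) − 2(76.73) = 185.3
  E: 2232 − 1(309.2) − 1(76.73) = 1846
  A: 0 + 2(309.2) = 618.4
  B: 0 + 2(76.73) = 153.5

1850 mol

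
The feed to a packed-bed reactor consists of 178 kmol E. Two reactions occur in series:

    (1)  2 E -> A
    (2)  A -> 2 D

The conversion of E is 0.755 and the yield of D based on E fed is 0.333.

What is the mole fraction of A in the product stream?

0.267

Conversion of E: E consumed = 2ξ₁ = 0.755 × 178 → ξ₁ = 67.2 kmol.
Yield of D: 2ξ₂ / 178 = 0.333 → ξ₂ = 29.64 kmol.
Outlet amounts (n = n₀ + Σ ν·ξ):
  E: 178 − 2(67.2) = 43.61
  A: 0 + 1(67.2) − 1(29.64) = 37.56
  D: 0 + 2(29.64) = 59.27
Total out = 140.4 kmol; y_A = 37.56 / 140.4 = 0.2674.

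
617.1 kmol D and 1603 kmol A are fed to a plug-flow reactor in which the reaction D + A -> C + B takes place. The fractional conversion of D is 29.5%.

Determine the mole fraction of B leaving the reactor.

D reacted = 0.295 × 617.1 = 182 kmol; ν_D = −1, so ξ = 182/1 = 182 kmol.
Outlet amounts (n = n₀ + ν ξ):
  D: 617.1 − 1(182) = 435.1
  A: 1603 − 1(182) = 1421
  C: 0 + 1(182) = 182
  B: 0 + 1(182) = 182
Total out = 2220 kmol; y_B = 182 / 2220 = 0.082.

0.082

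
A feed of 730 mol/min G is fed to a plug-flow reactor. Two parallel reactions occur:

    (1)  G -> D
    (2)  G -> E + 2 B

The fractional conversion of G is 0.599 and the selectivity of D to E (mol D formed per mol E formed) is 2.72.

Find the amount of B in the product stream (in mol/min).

Conversion of G: G consumed = 0.599 × 730 = 437.3 mol/min = 1ξ₁ + 1ξ₂.
Selectivity: 1ξ₁ / (1ξ₂) = 2.72 → ξ₁ = 2.72 ξ₂.
Substitute: (1·2.72 + 1) ξ₂ = 437.3 → ξ₂ = 117.5 mol/min, ξ₁ = 319.7 mol/min.
Outlet amounts (n = n₀ + Σ ν·ξ):
  G: 730 − 1(319.7) − 1(117.5) = 292.7
  D: 0 + 1(319.7) = 319.7
  E: 0 + 1(117.5) = 117.5
  B: 0 + 2(117.5) = 235.1

235 mol/min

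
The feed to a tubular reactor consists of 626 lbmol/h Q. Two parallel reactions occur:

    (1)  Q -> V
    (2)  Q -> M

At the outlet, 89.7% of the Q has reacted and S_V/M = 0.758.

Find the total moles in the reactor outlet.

Conversion of Q: Q consumed = 0.897 × 626 = 561.5 lbmol/h = 1ξ₁ + 1ξ₂.
Selectivity: 1ξ₁ / (1ξ₂) = 0.758 → ξ₁ = 0.758 ξ₂.
Substitute: (1·0.758 + 1) ξ₂ = 561.5 → ξ₂ = 319.4 lbmol/h, ξ₁ = 242.1 lbmol/h.
Outlet amounts (n = n₀ + Σ ν·ξ):
  Q: 626 − 1(242.1) − 1(319.4) = 64.48
  V: 0 + 1(242.1) = 242.1
  M: 0 + 1(319.4) = 319.4
Total out = 64.48 + 242.1 + 319.4 = 626 lbmol/h.

626 lbmol/h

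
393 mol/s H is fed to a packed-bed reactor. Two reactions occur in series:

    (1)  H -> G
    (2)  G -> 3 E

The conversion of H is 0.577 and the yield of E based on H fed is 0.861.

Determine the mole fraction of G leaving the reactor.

0.184

Conversion of H: H consumed = 1ξ₁ = 0.577 × 393 → ξ₁ = 226.8 mol/s.
Yield of E: 3ξ₂ / 393 = 0.861 → ξ₂ = 112.8 mol/s.
Outlet amounts (n = n₀ + Σ ν·ξ):
  H: 393 − 1(226.8) = 166.2
  G: 0 + 1(226.8) − 1(112.8) = 114
  E: 0 + 3(112.8) = 338.4
Total out = 618.6 mol/s; y_G = 114 / 618.6 = 0.1842.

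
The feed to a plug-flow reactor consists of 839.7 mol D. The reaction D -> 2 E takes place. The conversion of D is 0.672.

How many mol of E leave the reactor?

1130 mol

D reacted = 0.672 × 839.7 = 564.3 mol; ν_D = −1, so ξ = 564.3/1 = 564.3 mol.
Outlet amounts (n = n₀ + ν ξ):
  D: 839.7 − 1(564.3) = 275.4
  E: 0 + 2(564.3) = 1129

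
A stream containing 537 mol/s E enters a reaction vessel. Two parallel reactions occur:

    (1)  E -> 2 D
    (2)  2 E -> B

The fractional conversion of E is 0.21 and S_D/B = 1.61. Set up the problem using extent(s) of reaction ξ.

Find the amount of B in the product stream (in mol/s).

Conversion of E: E consumed = 0.21 × 537 = 112.8 mol/s = 1ξ₁ + 2ξ₂.
Selectivity: 2ξ₁ / (1ξ₂) = 1.61 → ξ₁ = 0.805 ξ₂.
Substitute: (1·0.805 + 2) ξ₂ = 112.8 → ξ₂ = 40.2 mol/s, ξ₁ = 32.36 mol/s.
Outlet amounts (n = n₀ + Σ ν·ξ):
  E: 537 − 1(32.36) − 2(40.2) = 424.2
  D: 0 + 2(32.36) = 64.73
  B: 0 + 1(40.2) = 40.2

40.2 mol/s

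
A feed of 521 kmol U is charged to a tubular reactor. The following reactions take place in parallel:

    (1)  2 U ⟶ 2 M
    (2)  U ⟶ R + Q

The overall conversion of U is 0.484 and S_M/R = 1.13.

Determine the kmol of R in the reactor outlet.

118 kmol

Conversion of U: U consumed = 0.484 × 521 = 252.2 kmol = 2ξ₁ + 1ξ₂.
Selectivity: 2ξ₁ / (1ξ₂) = 1.13 → ξ₁ = 0.565 ξ₂.
Substitute: (2·0.565 + 1) ξ₂ = 252.2 → ξ₂ = 118.4 kmol, ξ₁ = 66.89 kmol.
Outlet amounts (n = n₀ + Σ ν·ξ):
  U: 521 − 2(66.89) − 1(118.4) = 268.8
  M: 0 + 2(66.89) = 133.8
  R: 0 + 1(118.4) = 118.4
  Q: 0 + 1(118.4) = 118.4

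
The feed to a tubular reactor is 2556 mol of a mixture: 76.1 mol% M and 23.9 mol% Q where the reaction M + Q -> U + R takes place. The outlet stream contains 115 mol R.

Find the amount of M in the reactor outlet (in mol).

1830 mol

For R: n = n₀ + 1ξ → 115 = 0 + 1ξ, giving ξ = 115 mol.
Outlet amounts (n = n₀ + ν ξ):
  M: 1945 − 1(115) = 1830
  Q: 610.9 − 1(115) = 495.9
  U: 0 + 1(115) = 115
  R: 0 + 1(115) = 115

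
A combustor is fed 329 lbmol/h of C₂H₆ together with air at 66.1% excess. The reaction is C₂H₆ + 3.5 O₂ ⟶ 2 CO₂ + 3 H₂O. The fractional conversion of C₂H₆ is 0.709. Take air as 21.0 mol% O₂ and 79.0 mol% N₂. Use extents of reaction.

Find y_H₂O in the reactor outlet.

0.0732

Stoichiometric O₂ = 3.5 × 329 = 1152 lbmol/h; O₂ fed = 1152 × 1.661 = 1913 lbmol/h.
N₂ fed = 1913 × 79/21 = 7195 lbmol/h.
Fuel reacted = 0.709 × 329 → ξ = 233.3 lbmol/h.
Outlet (n = n₀ + ν ξ):
  C₂H₆: 329 − 1(233.3) = 95.74
  O₂: 1913 − 3.5(233.3) = 1096
  N₂: 7195 (inert)
  CO₂: 0 + 2(233.3) = 466.5
  H₂O: 0 + 3(233.3) = 699.8
Total out = 9553 lbmol/h; y_H₂O = 699.8 / 9553 = 0.07325.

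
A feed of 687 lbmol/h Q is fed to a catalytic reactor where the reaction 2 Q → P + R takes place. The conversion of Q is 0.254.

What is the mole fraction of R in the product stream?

Q reacted = 0.254 × 687 = 174.5 lbmol/h; ν_Q = −2, so ξ = 174.5/2 = 87.25 lbmol/h.
Outlet amounts (n = n₀ + ν ξ):
  Q: 687 − 2(87.25) = 512.5
  P: 0 + 1(87.25) = 87.25
  R: 0 + 1(87.25) = 87.25
Total out = 687 lbmol/h; y_R = 87.25 / 687 = 0.127.

0.127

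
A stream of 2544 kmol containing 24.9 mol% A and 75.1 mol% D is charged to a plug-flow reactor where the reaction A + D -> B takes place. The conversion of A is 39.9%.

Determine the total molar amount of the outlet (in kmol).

A reacted = 0.399 × 633.5 = 252.7 kmol; ν_A = −1, so ξ = 252.7/1 = 252.7 kmol.
Outlet amounts (n = n₀ + ν ξ):
  A: 633.5 − 1(252.7) = 380.7
  D: 1911 − 1(252.7) = 1658
  B: 0 + 1(252.7) = 252.7
Total out = 380.7 + 1658 + 252.7 = 2291 kmol.

2290 kmol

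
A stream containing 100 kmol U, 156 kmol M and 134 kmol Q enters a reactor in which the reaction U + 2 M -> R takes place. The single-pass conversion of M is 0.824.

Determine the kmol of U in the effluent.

35.7 kmol

M reacted = 0.824 × 156 = 128.5 kmol; ν_M = −2, so ξ = 128.5/2 = 64.27 kmol.
Outlet amounts (n = n₀ + ν ξ):
  U: 100 − 1(64.27) = 35.73
  M: 156 − 2(64.27) = 27.46
  R: 0 + 1(64.27) = 64.27
  Q: 134 (inert)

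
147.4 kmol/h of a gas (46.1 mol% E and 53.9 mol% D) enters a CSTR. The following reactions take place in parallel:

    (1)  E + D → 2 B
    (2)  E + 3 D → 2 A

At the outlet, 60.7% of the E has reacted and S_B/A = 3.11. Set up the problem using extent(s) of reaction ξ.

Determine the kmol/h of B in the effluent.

62.4 kmol/h

Conversion of E: E consumed = 0.607 × 67.95 = 41.25 kmol/h = 1ξ₁ + 1ξ₂.
Selectivity: 2ξ₁ / (2ξ₂) = 3.11 → ξ₁ = 3.11 ξ₂.
Substitute: (1·3.11 + 1) ξ₂ = 41.25 → ξ₂ = 10.04 kmol/h, ξ₁ = 31.21 kmol/h.
Outlet amounts (n = n₀ + Σ ν·ξ):
  E: 67.95 − 1(31.21) − 1(10.04) = 26.7
  D: 79.45 − 1(31.21) − 3(10.04) = 18.13
  B: 0 + 2(31.21) = 62.42
  A: 0 + 2(10.04) = 20.07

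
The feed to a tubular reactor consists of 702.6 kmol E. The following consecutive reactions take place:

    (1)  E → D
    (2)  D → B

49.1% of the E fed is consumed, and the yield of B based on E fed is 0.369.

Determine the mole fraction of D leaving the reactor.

0.122

Conversion of E: E consumed = 1ξ₁ = 0.491 × 702.6 → ξ₁ = 345 kmol.
Yield of B: 1ξ₂ / 702.6 = 0.369 → ξ₂ = 259.3 kmol.
Outlet amounts (n = n₀ + Σ ν·ξ):
  E: 702.6 − 1(345) = 357.6
  D: 0 + 1(345) − 1(259.3) = 85.72
  B: 0 + 1(259.3) = 259.3
Total out = 702.6 kmol; y_D = 85.72 / 702.6 = 0.122.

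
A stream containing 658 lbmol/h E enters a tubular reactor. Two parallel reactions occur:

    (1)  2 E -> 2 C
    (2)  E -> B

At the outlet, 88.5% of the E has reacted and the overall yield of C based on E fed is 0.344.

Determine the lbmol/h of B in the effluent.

356 lbmol/h

Yield of C: 2ξ₁ / 658 = 0.344 → ξ₁ = 113.2 lbmol/h.
Conversion of E: 2ξ₁ + 1ξ₂ = 0.885 × 658 = 582.3 → ξ₂ = 356 lbmol/h.
Outlet amounts (n = n₀ + Σ ν·ξ):
  E: 658 − 2(113.2) − 1(356) = 75.67
  C: 0 + 2(113.2) = 226.4
  B: 0 + 1(356) = 356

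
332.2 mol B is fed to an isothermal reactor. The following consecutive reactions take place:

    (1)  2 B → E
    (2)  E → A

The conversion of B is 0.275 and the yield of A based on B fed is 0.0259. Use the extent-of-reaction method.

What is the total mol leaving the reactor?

287 mol

Conversion of B: B consumed = 2ξ₁ = 0.275 × 332.2 → ξ₁ = 45.68 mol.
Yield of A: 1ξ₂ / 332.2 = 0.0259 → ξ₂ = 8.604 mol.
Outlet amounts (n = n₀ + Σ ν·ξ):
  B: 332.2 − 2(45.68) = 240.8
  E: 0 + 1(45.68) − 1(8.604) = 37.07
  A: 0 + 1(8.604) = 8.604
Total out = 240.8 + 37.07 + 8.604 = 286.5 mol.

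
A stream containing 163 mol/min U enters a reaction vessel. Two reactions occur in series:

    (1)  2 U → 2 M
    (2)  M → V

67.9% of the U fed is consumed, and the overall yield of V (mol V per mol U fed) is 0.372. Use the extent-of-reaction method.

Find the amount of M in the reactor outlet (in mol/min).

Conversion of U: U consumed = 2ξ₁ = 0.679 × 163 → ξ₁ = 55.34 mol/min.
Yield of V: 1ξ₂ / 163 = 0.372 → ξ₂ = 60.64 mol/min.
Outlet amounts (n = n₀ + Σ ν·ξ):
  U: 163 − 2(55.34) = 52.32
  M: 0 + 2(55.34) − 1(60.64) = 50.04
  V: 0 + 1(60.64) = 60.64

50 mol/min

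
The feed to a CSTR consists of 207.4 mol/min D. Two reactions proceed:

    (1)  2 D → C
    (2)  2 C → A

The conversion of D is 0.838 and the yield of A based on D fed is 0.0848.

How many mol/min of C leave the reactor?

51.7 mol/min

Conversion of D: D consumed = 2ξ₁ = 0.838 × 207.4 → ξ₁ = 86.9 mol/min.
Yield of A: 1ξ₂ / 207.4 = 0.0848 → ξ₂ = 17.59 mol/min.
Outlet amounts (n = n₀ + Σ ν·ξ):
  D: 207.4 − 2(86.9) = 33.6
  C: 0 + 1(86.9) − 2(17.59) = 51.73
  A: 0 + 1(17.59) = 17.59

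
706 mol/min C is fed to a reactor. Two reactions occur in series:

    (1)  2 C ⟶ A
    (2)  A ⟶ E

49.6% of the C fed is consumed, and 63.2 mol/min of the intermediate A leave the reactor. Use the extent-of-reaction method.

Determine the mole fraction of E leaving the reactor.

0.211

Conversion of C: C consumed = 2ξ₁ = 0.496 × 706 → ξ₁ = 175.1 mol/min.
A balance: n_A = 0 + 1ξ₁ − 1ξ₂ = 63.2 → ξ₂ = (1·175.1 − 63.2)/1 = 111.9 mol/min.
Outlet amounts (n = n₀ + Σ ν·ξ):
  C: 706 − 2(175.1) = 355.8
  A: 0 + 1(175.1) − 1(111.9) = 63.2
  E: 0 + 1(111.9) = 111.9
Total out = 530.9 mol/min; y_E = 111.9 / 530.9 = 0.2107.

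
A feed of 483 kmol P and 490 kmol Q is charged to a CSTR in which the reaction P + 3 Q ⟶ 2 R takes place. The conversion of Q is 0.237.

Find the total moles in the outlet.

896 kmol

Q reacted = 0.237 × 490 = 116.1 kmol; ν_Q = −3, so ξ = 116.1/3 = 38.71 kmol.
Outlet amounts (n = n₀ + ν ξ):
  P: 483 − 1(38.71) = 444.3
  Q: 490 − 3(38.71) = 373.9
  R: 0 + 2(38.71) = 77.42
Total out = 444.3 + 373.9 + 77.42 = 895.6 kmol.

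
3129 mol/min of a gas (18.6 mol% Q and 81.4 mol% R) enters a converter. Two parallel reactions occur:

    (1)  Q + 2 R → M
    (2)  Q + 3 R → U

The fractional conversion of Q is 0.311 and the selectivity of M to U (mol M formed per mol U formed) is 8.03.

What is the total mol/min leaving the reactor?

2750 mol/min

Conversion of Q: Q consumed = 0.311 × 582 = 181 mol/min = 1ξ₁ + 1ξ₂.
Selectivity: 1ξ₁ / (1ξ₂) = 8.03 → ξ₁ = 8.03 ξ₂.
Substitute: (1·8.03 + 1) ξ₂ = 181 → ξ₂ = 20.04 mol/min, ξ₁ = 161 mol/min.
Outlet amounts (n = n₀ + Σ ν·ξ):
  Q: 582 − 1(161) − 1(20.04) = 401
  R: 2547 − 2(161) − 3(20.04) = 2165
  M: 0 + 1(161) = 161
  U: 0 + 1(20.04) = 20.04
Total out = 401 + 2165 + 161 + 20.04 = 2747 mol/min.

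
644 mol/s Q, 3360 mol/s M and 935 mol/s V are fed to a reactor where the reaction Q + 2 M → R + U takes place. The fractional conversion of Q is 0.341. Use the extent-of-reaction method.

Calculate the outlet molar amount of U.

Q reacted = 0.341 × 644 = 219.6 mol/s; ν_Q = −1, so ξ = 219.6/1 = 219.6 mol/s.
Outlet amounts (n = n₀ + ν ξ):
  Q: 644 − 1(219.6) = 424.4
  M: 3360 − 2(219.6) = 2921
  R: 0 + 1(219.6) = 219.6
  U: 0 + 1(219.6) = 219.6
  V: 935 (inert)

220 mol/s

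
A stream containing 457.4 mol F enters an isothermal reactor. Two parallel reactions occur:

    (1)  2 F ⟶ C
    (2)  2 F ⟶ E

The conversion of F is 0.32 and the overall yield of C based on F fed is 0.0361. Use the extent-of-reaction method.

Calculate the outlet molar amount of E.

56.7 mol

Yield of C: 1ξ₁ / 457.4 = 0.0361 → ξ₁ = 16.51 mol.
Conversion of F: 2ξ₁ + 2ξ₂ = 0.32 × 457.4 = 146.4 → ξ₂ = 56.67 mol.
Outlet amounts (n = n₀ + Σ ν·ξ):
  F: 457.4 − 2(16.51) − 2(56.67) = 311
  C: 0 + 1(16.51) = 16.51
  E: 0 + 1(56.67) = 56.67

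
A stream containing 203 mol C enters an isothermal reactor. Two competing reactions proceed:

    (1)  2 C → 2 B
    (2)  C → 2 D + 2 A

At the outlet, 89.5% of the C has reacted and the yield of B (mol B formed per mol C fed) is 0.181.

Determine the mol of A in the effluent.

290 mol

Yield of B: 2ξ₁ / 203 = 0.181 → ξ₁ = 18.37 mol.
Conversion of C: 2ξ₁ + 1ξ₂ = 0.895 × 203 = 181.7 → ξ₂ = 144.9 mol.
Outlet amounts (n = n₀ + Σ ν·ξ):
  C: 203 − 2(18.37) − 1(144.9) = 21.31
  B: 0 + 2(18.37) = 36.74
  D: 0 + 2(144.9) = 289.9
  A: 0 + 2(144.9) = 289.9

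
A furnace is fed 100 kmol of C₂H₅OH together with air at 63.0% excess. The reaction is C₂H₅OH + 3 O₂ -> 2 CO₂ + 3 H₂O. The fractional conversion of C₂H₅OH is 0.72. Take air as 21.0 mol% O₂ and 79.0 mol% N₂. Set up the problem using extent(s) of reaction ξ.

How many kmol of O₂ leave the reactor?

Stoichiometric O₂ = 3 × 100 = 300 kmol; O₂ fed = 300 × 1.630 = 489 kmol.
N₂ fed = 489 × 79/21 = 1840 kmol.
Fuel reacted = 0.72 × 100 → ξ = 72 kmol.
Outlet (n = n₀ + ν ξ):
  C₂H₅OH: 100 − 1(72) = 28
  O₂: 489 − 3(72) = 273
  N₂: 1840 (inert)
  CO₂: 0 + 2(72) = 144
  H₂O: 0 + 3(72) = 216

273 kmol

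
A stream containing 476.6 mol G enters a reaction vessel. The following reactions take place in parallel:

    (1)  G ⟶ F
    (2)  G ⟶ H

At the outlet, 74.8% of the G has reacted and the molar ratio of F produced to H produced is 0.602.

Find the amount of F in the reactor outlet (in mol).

134 mol

Conversion of G: G consumed = 0.748 × 476.6 = 356.5 mol = 1ξ₁ + 1ξ₂.
Selectivity: 1ξ₁ / (1ξ₂) = 0.602 → ξ₁ = 0.602 ξ₂.
Substitute: (1·0.602 + 1) ξ₂ = 356.5 → ξ₂ = 222.5 mol, ξ₁ = 134 mol.
Outlet amounts (n = n₀ + Σ ν·ξ):
  G: 476.6 − 1(134) − 1(222.5) = 120.1
  F: 0 + 1(134) = 134
  H: 0 + 1(222.5) = 222.5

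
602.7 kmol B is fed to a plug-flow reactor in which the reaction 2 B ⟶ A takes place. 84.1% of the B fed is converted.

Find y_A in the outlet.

0.726

B reacted = 0.841 × 602.7 = 506.9 kmol; ν_B = −2, so ξ = 506.9/2 = 253.4 kmol.
Outlet amounts (n = n₀ + ν ξ):
  B: 602.7 − 2(253.4) = 95.83
  A: 0 + 1(253.4) = 253.4
Total out = 349.3 kmol; y_A = 253.4 / 349.3 = 0.7256.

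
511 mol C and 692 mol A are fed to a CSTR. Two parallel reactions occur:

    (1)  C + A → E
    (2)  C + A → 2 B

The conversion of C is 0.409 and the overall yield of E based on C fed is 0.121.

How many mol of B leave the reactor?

Yield of E: 1ξ₁ / 511 = 0.121 → ξ₁ = 61.83 mol.
Conversion of C: 1ξ₁ + 1ξ₂ = 0.409 × 511 = 209 → ξ₂ = 147.2 mol.
Outlet amounts (n = n₀ + Σ ν·ξ):
  C: 511 − 1(61.83) − 1(147.2) = 302
  A: 692 − 1(61.83) − 1(147.2) = 483
  E: 0 + 1(61.83) = 61.83
  B: 0 + 2(147.2) = 294.3

294 mol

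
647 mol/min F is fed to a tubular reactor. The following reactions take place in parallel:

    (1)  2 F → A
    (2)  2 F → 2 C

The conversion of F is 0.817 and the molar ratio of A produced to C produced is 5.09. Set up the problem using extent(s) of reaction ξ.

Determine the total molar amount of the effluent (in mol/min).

406 mol/min

Conversion of F: F consumed = 0.817 × 647 = 528.6 mol/min = 2ξ₁ + 2ξ₂.
Selectivity: 1ξ₁ / (2ξ₂) = 5.09 → ξ₁ = 10.18 ξ₂.
Substitute: (2·10.18 + 2) ξ₂ = 528.6 → ξ₂ = 23.64 mol/min, ξ₁ = 240.7 mol/min.
Outlet amounts (n = n₀ + Σ ν·ξ):
  F: 647 − 2(240.7) − 2(23.64) = 118.4
  A: 0 + 1(240.7) = 240.7
  C: 0 + 2(23.64) = 47.28
Total out = 118.4 + 240.7 + 47.28 = 406.3 mol/min.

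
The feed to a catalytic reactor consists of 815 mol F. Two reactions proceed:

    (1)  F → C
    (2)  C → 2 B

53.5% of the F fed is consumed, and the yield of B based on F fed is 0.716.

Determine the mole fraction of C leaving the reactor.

0.13

Conversion of F: F consumed = 1ξ₁ = 0.535 × 815 → ξ₁ = 436 mol.
Yield of B: 2ξ₂ / 815 = 0.716 → ξ₂ = 291.8 mol.
Outlet amounts (n = n₀ + Σ ν·ξ):
  F: 815 − 1(436) = 379
  C: 0 + 1(436) − 1(291.8) = 144.3
  B: 0 + 2(291.8) = 583.5
Total out = 1107 mol; y_C = 144.3 / 1107 = 0.1303.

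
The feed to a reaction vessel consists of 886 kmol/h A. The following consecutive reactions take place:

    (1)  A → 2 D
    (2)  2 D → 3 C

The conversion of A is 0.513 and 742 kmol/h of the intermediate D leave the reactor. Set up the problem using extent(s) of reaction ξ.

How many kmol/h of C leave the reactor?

251 kmol/h

Conversion of A: A consumed = 1ξ₁ = 0.513 × 886 → ξ₁ = 454.5 kmol/h.
D balance: n_D = 0 + 2ξ₁ − 2ξ₂ = 742 → ξ₂ = (2·454.5 − 742)/2 = 83.52 kmol/h.
Outlet amounts (n = n₀ + Σ ν·ξ):
  A: 886 − 1(454.5) = 431.5
  D: 0 + 2(454.5) − 2(83.52) = 742
  C: 0 + 3(83.52) = 250.6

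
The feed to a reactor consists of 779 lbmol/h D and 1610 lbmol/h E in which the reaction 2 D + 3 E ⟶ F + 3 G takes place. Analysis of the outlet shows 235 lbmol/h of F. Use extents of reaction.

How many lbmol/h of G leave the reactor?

705 lbmol/h

For F: n = n₀ + 1ξ → 235 = 0 + 1ξ, giving ξ = 235 lbmol/h.
Outlet amounts (n = n₀ + ν ξ):
  D: 779 − 2(235) = 309
  E: 1610 − 3(235) = 905
  F: 0 + 1(235) = 235
  G: 0 + 3(235) = 705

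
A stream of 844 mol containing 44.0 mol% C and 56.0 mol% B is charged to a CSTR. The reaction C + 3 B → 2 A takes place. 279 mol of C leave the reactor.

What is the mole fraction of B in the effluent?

0.297

For C: n = n₀ − 1ξ → 279 = 371.4 − 1ξ, giving ξ = 92.36 mol.
Outlet amounts (n = n₀ + ν ξ):
  C: 371.4 − 1(92.36) = 279
  B: 472.6 − 3(92.36) = 195.6
  A: 0 + 2(92.36) = 184.7
Total out = 659.3 mol; y_B = 195.6 / 659.3 = 0.2966.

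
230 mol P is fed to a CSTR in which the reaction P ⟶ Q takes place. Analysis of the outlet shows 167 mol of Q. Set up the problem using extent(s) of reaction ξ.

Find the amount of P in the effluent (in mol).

For Q: n = n₀ + 1ξ → 167 = 0 + 1ξ, giving ξ = 167 mol.
Outlet amounts (n = n₀ + ν ξ):
  P: 230 − 1(167) = 63
  Q: 0 + 1(167) = 167

63 mol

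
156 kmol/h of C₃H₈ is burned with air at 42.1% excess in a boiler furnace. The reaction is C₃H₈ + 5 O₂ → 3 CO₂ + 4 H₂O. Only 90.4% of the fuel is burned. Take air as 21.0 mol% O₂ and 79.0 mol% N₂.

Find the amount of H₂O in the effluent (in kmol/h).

564 kmol/h

Stoichiometric O₂ = 5 × 156 = 780 kmol/h; O₂ fed = 780 × 1.421 = 1108 kmol/h.
N₂ fed = 1108 × 79/21 = 4170 kmol/h.
Fuel reacted = 0.904 × 156 → ξ = 141 kmol/h.
Outlet (n = n₀ + ν ξ):
  C₃H₈: 156 − 1(141) = 14.98
  O₂: 1108 − 5(141) = 403.3
  N₂: 4170 (inert)
  CO₂: 0 + 3(141) = 423.1
  H₂O: 0 + 4(141) = 564.1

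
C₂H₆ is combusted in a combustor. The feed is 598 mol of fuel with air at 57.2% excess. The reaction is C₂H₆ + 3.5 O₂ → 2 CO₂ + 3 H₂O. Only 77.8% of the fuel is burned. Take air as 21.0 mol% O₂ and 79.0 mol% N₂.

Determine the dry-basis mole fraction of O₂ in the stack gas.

Stoichiometric O₂ = 3.5 × 598 = 2093 mol; O₂ fed = 2093 × 1.572 = 3290 mol.
N₂ fed = 3290 × 79/21 = 12380 mol.
Fuel reacted = 0.778 × 598 → ξ = 465.2 mol.
Outlet (n = n₀ + ν ξ):
  C₂H₆: 598 − 1(465.2) = 132.8
  O₂: 3290 − 3.5(465.2) = 1662
  N₂: 12380 (inert)
  CO₂: 0 + 2(465.2) = 930.5
  H₂O: 0 + 3(465.2) = 1396
Dry total = 15100 mol; y_O₂ (dry) = 1662 / 15100 = 0.11.

0.11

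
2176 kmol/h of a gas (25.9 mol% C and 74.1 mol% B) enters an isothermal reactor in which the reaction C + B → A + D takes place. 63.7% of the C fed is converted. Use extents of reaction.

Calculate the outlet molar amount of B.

C reacted = 0.637 × 563.6 = 359 kmol/h; ν_C = −1, so ξ = 359/1 = 359 kmol/h.
Outlet amounts (n = n₀ + ν ξ):
  C: 563.6 − 1(359) = 204.6
  B: 1612 − 1(359) = 1253
  A: 0 + 1(359) = 359
  D: 0 + 1(359) = 359

1250 kmol/h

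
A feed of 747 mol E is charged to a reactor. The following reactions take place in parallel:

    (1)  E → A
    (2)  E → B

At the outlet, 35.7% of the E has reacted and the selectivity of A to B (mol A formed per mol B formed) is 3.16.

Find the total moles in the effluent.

Conversion of E: E consumed = 0.357 × 747 = 266.7 mol = 1ξ₁ + 1ξ₂.
Selectivity: 1ξ₁ / (1ξ₂) = 3.16 → ξ₁ = 3.16 ξ₂.
Substitute: (1·3.16 + 1) ξ₂ = 266.7 → ξ₂ = 64.11 mol, ξ₁ = 202.6 mol.
Outlet amounts (n = n₀ + Σ ν·ξ):
  E: 747 − 1(202.6) − 1(64.11) = 480.3
  A: 0 + 1(202.6) = 202.6
  B: 0 + 1(64.11) = 64.11
Total out = 480.3 + 202.6 + 64.11 = 747 mol.

747 mol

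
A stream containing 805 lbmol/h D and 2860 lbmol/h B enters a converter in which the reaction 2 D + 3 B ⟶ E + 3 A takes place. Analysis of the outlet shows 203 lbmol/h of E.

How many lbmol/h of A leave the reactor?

For E: n = n₀ + 1ξ → 203 = 0 + 1ξ, giving ξ = 203 lbmol/h.
Outlet amounts (n = n₀ + ν ξ):
  D: 805 − 2(203) = 399
  B: 2860 − 3(203) = 2251
  E: 0 + 1(203) = 203
  A: 0 + 3(203) = 609

609 lbmol/h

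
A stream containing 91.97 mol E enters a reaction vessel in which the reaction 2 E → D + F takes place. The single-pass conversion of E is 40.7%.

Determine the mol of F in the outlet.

18.7 mol

E reacted = 0.407 × 91.97 = 37.43 mol; ν_E = −2, so ξ = 37.43/2 = 18.72 mol.
Outlet amounts (n = n₀ + ν ξ):
  E: 91.97 − 2(18.72) = 54.54
  D: 0 + 1(18.72) = 18.72
  F: 0 + 1(18.72) = 18.72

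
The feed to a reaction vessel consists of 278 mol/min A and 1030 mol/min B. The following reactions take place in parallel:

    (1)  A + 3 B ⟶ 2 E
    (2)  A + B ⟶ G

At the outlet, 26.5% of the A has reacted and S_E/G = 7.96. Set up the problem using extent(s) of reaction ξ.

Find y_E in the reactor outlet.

Conversion of A: A consumed = 0.265 × 278 = 73.67 mol/min = 1ξ₁ + 1ξ₂.
Selectivity: 2ξ₁ / (1ξ₂) = 7.96 → ξ₁ = 3.98 ξ₂.
Substitute: (1·3.98 + 1) ξ₂ = 73.67 → ξ₂ = 14.79 mol/min, ξ₁ = 58.88 mol/min.
Outlet amounts (n = n₀ + Σ ν·ξ):
  A: 278 − 1(58.88) − 1(14.79) = 204.3
  B: 1030 − 3(58.88) − 1(14.79) = 838.6
  E: 0 + 2(58.88) = 117.8
  G: 0 + 1(14.79) = 14.79
Total out = 1175 mol/min; y_E = 117.8 / 1175 = 0.1002.

0.1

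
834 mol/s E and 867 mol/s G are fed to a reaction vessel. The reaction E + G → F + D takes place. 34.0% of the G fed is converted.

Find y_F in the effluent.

0.173

G reacted = 0.34 × 867 = 294.8 mol/s; ν_G = −1, so ξ = 294.8/1 = 294.8 mol/s.
Outlet amounts (n = n₀ + ν ξ):
  E: 834 − 1(294.8) = 539.2
  G: 867 − 1(294.8) = 572.2
  F: 0 + 1(294.8) = 294.8
  D: 0 + 1(294.8) = 294.8
Total out = 1701 mol/s; y_F = 294.8 / 1701 = 0.1733.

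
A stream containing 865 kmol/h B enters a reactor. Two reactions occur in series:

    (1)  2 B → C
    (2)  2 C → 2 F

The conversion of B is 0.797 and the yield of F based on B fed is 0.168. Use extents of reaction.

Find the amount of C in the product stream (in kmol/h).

199 kmol/h

Conversion of B: B consumed = 2ξ₁ = 0.797 × 865 → ξ₁ = 344.7 kmol/h.
Yield of F: 2ξ₂ / 865 = 0.168 → ξ₂ = 72.66 kmol/h.
Outlet amounts (n = n₀ + Σ ν·ξ):
  B: 865 − 2(344.7) = 175.6
  C: 0 + 1(344.7) − 2(72.66) = 199.4
  F: 0 + 2(72.66) = 145.3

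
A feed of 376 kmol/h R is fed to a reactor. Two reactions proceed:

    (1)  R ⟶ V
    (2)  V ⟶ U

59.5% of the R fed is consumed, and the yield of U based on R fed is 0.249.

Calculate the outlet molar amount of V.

130 kmol/h

Conversion of R: R consumed = 1ξ₁ = 0.595 × 376 → ξ₁ = 223.7 kmol/h.
Yield of U: 1ξ₂ / 376 = 0.249 → ξ₂ = 93.62 kmol/h.
Outlet amounts (n = n₀ + Σ ν·ξ):
  R: 376 − 1(223.7) = 152.3
  V: 0 + 1(223.7) − 1(93.62) = 130.1
  U: 0 + 1(93.62) = 93.62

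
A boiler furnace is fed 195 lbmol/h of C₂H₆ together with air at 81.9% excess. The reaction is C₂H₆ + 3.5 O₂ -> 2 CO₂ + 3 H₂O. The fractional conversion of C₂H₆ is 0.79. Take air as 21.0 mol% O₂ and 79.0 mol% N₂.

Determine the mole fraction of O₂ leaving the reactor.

Stoichiometric O₂ = 3.5 × 195 = 682.5 lbmol/h; O₂ fed = 682.5 × 1.819 = 1241 lbmol/h.
N₂ fed = 1241 × 79/21 = 4670 lbmol/h.
Fuel reacted = 0.79 × 195 → ξ = 154.1 lbmol/h.
Outlet (n = n₀ + ν ξ):
  C₂H₆: 195 − 1(154.1) = 40.95
  O₂: 1241 − 3.5(154.1) = 702.3
  N₂: 4670 (inert)
  CO₂: 0 + 2(154.1) = 308.1
  H₂O: 0 + 3(154.1) = 462.2
Total out = 6184 lbmol/h; y_O₂ = 702.3 / 6184 = 0.1136.

0.114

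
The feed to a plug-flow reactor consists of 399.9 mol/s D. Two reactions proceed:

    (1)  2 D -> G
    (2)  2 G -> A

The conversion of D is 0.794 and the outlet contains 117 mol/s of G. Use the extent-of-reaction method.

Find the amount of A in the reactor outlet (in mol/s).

Conversion of D: D consumed = 2ξ₁ = 0.794 × 399.9 → ξ₁ = 158.8 mol/s.
G balance: n_G = 0 + 1ξ₁ − 2ξ₂ = 117 → ξ₂ = (1·158.8 − 117)/2 = 20.88 mol/s.
Outlet amounts (n = n₀ + Σ ν·ξ):
  D: 399.9 − 2(158.8) = 82.38
  G: 0 + 1(158.8) − 2(20.88) = 117
  A: 0 + 1(20.88) = 20.88

20.9 mol/s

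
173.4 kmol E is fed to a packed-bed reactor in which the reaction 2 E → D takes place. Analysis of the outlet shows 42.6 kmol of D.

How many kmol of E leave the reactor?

For D: n = n₀ + 1ξ → 42.6 = 0 + 1ξ, giving ξ = 42.6 kmol.
Outlet amounts (n = n₀ + ν ξ):
  E: 173.4 − 2(42.6) = 88.2
  D: 0 + 1(42.6) = 42.6

88.2 kmol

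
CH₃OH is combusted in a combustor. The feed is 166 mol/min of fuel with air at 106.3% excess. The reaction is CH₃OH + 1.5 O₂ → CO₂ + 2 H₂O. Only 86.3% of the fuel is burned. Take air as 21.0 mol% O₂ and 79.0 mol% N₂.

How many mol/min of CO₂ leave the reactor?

Stoichiometric O₂ = 1.5 × 166 = 249 mol/min; O₂ fed = 249 × 2.063 = 513.7 mol/min.
N₂ fed = 513.7 × 79/21 = 1932 mol/min.
Fuel reacted = 0.863 × 166 → ξ = 143.3 mol/min.
Outlet (n = n₀ + ν ξ):
  CH₃OH: 166 − 1(143.3) = 22.74
  O₂: 513.7 − 1.5(143.3) = 298.8
  N₂: 1932 (inert)
  CO₂: 0 + 1(143.3) = 143.3
  H₂O: 0 + 2(143.3) = 286.5

143 mol/min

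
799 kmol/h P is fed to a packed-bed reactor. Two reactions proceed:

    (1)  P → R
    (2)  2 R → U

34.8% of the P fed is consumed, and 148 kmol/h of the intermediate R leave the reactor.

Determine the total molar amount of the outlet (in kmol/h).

Conversion of P: P consumed = 1ξ₁ = 0.348 × 799 → ξ₁ = 278.1 kmol/h.
R balance: n_R = 0 + 1ξ₁ − 2ξ₂ = 148 → ξ₂ = (1·278.1 − 148)/2 = 65.03 kmol/h.
Outlet amounts (n = n₀ + Σ ν·ξ):
  P: 799 − 1(278.1) = 520.9
  R: 0 + 1(278.1) − 2(65.03) = 148
  U: 0 + 1(65.03) = 65.03
Total out = 520.9 + 148 + 65.03 = 734 kmol/h.

734 kmol/h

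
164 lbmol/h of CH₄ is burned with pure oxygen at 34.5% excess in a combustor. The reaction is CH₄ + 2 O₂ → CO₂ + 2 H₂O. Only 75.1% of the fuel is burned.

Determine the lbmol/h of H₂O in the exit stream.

246 lbmol/h

Stoichiometric O₂ = 2 × 164 = 328 lbmol/h; O₂ fed = 328 × 1.345 = 441.2 lbmol/h.
Fuel reacted = 0.751 × 164 → ξ = 123.2 lbmol/h.
Outlet (n = n₀ + ν ξ):
  CH₄: 164 − 1(123.2) = 40.84
  O₂: 441.2 − 2(123.2) = 194.8
  CO₂: 0 + 1(123.2) = 123.2
  H₂O: 0 + 2(123.2) = 246.3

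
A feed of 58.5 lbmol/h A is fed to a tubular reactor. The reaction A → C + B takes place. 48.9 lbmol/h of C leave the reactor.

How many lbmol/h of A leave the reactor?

9.6 lbmol/h

For C: n = n₀ + 1ξ → 48.9 = 0 + 1ξ, giving ξ = 48.9 lbmol/h.
Outlet amounts (n = n₀ + ν ξ):
  A: 58.5 − 1(48.9) = 9.6
  C: 0 + 1(48.9) = 48.9
  B: 0 + 1(48.9) = 48.9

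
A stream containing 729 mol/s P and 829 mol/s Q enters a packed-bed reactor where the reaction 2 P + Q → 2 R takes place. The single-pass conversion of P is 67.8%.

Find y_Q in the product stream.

0.444

P reacted = 0.678 × 729 = 494.3 mol/s; ν_P = −2, so ξ = 494.3/2 = 247.1 mol/s.
Outlet amounts (n = n₀ + ν ξ):
  P: 729 − 2(247.1) = 234.7
  Q: 829 − 1(247.1) = 581.9
  R: 0 + 2(247.1) = 494.3
Total out = 1311 mol/s; y_Q = 581.9 / 1311 = 0.4439.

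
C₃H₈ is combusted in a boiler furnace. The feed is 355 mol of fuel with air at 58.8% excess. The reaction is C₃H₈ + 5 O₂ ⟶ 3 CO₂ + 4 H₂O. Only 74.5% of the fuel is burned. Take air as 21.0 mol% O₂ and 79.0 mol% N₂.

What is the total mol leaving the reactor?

14000 mol

Stoichiometric O₂ = 5 × 355 = 1775 mol; O₂ fed = 1775 × 1.588 = 2819 mol.
N₂ fed = 2819 × 79/21 = 10600 mol.
Fuel reacted = 0.745 × 355 → ξ = 264.5 mol.
Outlet (n = n₀ + ν ξ):
  C₃H₈: 355 − 1(264.5) = 90.52
  O₂: 2819 − 5(264.5) = 1496
  N₂: 10600 (inert)
  CO₂: 0 + 3(264.5) = 793.4
  H₂O: 0 + 4(264.5) = 1058
Total out = 90.52 + 1496 + 10600 + 793.4 + 1058 = 14040 mol.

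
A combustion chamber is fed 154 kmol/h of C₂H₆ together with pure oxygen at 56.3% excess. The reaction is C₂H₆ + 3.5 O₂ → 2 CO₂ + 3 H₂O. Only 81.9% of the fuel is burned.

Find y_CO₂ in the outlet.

Stoichiometric O₂ = 3.5 × 154 = 539 kmol/h; O₂ fed = 539 × 1.563 = 842.5 kmol/h.
Fuel reacted = 0.819 × 154 → ξ = 126.1 kmol/h.
Outlet (n = n₀ + ν ξ):
  C₂H₆: 154 − 1(126.1) = 27.87
  O₂: 842.5 − 3.5(126.1) = 401
  CO₂: 0 + 2(126.1) = 252.3
  H₂O: 0 + 3(126.1) = 378.4
Total out = 1060 kmol/h; y_CO₂ = 252.3 / 1060 = 0.2381.

0.238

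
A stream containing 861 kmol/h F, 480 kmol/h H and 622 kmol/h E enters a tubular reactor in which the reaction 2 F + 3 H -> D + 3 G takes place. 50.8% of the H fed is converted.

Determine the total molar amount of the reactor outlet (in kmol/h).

H reacted = 0.508 × 480 = 243.8 kmol/h; ν_H = −3, so ξ = 243.8/3 = 81.28 kmol/h.
Outlet amounts (n = n₀ + ν ξ):
  F: 861 − 2(81.28) = 698.4
  H: 480 − 3(81.28) = 236.2
  D: 0 + 1(81.28) = 81.28
  G: 0 + 3(81.28) = 243.8
  E: 622 (inert)
Total out = 698.4 + 236.2 + 81.28 + 243.8 + 622 = 1882 kmol/h.

1880 kmol/h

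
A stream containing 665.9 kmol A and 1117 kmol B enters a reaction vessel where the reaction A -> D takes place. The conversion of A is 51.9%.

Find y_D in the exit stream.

0.194

A reacted = 0.519 × 665.9 = 345.6 kmol; ν_A = −1, so ξ = 345.6/1 = 345.6 kmol.
Outlet amounts (n = n₀ + ν ξ):
  A: 665.9 − 1(345.6) = 320.3
  D: 0 + 1(345.6) = 345.6
  B: 1117 (inert)
Total out = 1783 kmol; y_D = 345.6 / 1783 = 0.1938.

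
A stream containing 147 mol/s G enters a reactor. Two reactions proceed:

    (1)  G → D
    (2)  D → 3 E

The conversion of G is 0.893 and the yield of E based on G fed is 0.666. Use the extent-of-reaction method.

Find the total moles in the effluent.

Conversion of G: G consumed = 1ξ₁ = 0.893 × 147 → ξ₁ = 131.3 mol/s.
Yield of E: 3ξ₂ / 147 = 0.666 → ξ₂ = 32.63 mol/s.
Outlet amounts (n = n₀ + Σ ν·ξ):
  G: 147 − 1(131.3) = 15.73
  D: 0 + 1(131.3) − 1(32.63) = 98.64
  E: 0 + 3(32.63) = 97.9
Total out = 15.73 + 98.64 + 97.9 = 212.3 mol/s.

212 mol/s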